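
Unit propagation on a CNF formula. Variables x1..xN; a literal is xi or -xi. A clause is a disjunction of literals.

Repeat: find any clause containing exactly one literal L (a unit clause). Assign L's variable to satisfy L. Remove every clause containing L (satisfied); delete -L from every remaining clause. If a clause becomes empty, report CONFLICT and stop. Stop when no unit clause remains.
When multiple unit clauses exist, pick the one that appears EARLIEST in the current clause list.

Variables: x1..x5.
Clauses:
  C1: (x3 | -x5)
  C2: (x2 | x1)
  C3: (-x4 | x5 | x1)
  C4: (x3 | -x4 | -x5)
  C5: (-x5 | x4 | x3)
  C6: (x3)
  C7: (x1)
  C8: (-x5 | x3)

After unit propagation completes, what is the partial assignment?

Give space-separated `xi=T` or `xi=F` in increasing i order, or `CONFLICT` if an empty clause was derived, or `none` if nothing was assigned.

Answer: x1=T x3=T

Derivation:
unit clause [3] forces x3=T; simplify:
  satisfied 5 clause(s); 3 remain; assigned so far: [3]
unit clause [1] forces x1=T; simplify:
  satisfied 3 clause(s); 0 remain; assigned so far: [1, 3]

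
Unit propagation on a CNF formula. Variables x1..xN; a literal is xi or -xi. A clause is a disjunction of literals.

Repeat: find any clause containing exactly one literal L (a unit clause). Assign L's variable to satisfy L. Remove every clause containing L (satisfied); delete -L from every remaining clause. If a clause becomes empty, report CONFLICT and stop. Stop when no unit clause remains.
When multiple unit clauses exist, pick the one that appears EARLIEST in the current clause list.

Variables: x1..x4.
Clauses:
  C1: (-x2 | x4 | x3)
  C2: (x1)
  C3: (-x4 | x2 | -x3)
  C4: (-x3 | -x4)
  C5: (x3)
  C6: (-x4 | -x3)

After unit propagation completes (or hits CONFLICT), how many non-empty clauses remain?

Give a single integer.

Answer: 0

Derivation:
unit clause [1] forces x1=T; simplify:
  satisfied 1 clause(s); 5 remain; assigned so far: [1]
unit clause [3] forces x3=T; simplify:
  drop -3 from [-4, 2, -3] -> [-4, 2]
  drop -3 from [-3, -4] -> [-4]
  drop -3 from [-4, -3] -> [-4]
  satisfied 2 clause(s); 3 remain; assigned so far: [1, 3]
unit clause [-4] forces x4=F; simplify:
  satisfied 3 clause(s); 0 remain; assigned so far: [1, 3, 4]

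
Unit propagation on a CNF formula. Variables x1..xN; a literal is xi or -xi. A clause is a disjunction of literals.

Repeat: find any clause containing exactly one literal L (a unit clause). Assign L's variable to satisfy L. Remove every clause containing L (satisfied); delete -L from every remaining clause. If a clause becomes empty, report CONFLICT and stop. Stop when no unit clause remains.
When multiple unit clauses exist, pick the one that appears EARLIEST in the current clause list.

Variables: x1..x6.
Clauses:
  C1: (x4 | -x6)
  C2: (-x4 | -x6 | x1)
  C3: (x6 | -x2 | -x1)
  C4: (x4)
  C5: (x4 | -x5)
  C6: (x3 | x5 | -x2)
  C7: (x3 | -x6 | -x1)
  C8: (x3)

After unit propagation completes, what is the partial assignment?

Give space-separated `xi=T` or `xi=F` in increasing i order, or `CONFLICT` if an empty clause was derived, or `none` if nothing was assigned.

unit clause [4] forces x4=T; simplify:
  drop -4 from [-4, -6, 1] -> [-6, 1]
  satisfied 3 clause(s); 5 remain; assigned so far: [4]
unit clause [3] forces x3=T; simplify:
  satisfied 3 clause(s); 2 remain; assigned so far: [3, 4]

Answer: x3=T x4=T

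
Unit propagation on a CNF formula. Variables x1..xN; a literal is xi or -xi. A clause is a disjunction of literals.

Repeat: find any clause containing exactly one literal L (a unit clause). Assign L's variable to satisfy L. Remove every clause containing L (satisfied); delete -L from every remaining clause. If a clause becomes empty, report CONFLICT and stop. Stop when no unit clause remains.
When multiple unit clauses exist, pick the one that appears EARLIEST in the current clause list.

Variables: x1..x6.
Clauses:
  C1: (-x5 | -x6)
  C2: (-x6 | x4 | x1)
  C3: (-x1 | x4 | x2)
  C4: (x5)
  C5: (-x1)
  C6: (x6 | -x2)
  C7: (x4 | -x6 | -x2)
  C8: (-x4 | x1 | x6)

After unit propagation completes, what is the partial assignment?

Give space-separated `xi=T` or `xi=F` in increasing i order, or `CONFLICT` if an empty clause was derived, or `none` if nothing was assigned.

Answer: x1=F x2=F x4=F x5=T x6=F

Derivation:
unit clause [5] forces x5=T; simplify:
  drop -5 from [-5, -6] -> [-6]
  satisfied 1 clause(s); 7 remain; assigned so far: [5]
unit clause [-6] forces x6=F; simplify:
  drop 6 from [6, -2] -> [-2]
  drop 6 from [-4, 1, 6] -> [-4, 1]
  satisfied 3 clause(s); 4 remain; assigned so far: [5, 6]
unit clause [-1] forces x1=F; simplify:
  drop 1 from [-4, 1] -> [-4]
  satisfied 2 clause(s); 2 remain; assigned so far: [1, 5, 6]
unit clause [-2] forces x2=F; simplify:
  satisfied 1 clause(s); 1 remain; assigned so far: [1, 2, 5, 6]
unit clause [-4] forces x4=F; simplify:
  satisfied 1 clause(s); 0 remain; assigned so far: [1, 2, 4, 5, 6]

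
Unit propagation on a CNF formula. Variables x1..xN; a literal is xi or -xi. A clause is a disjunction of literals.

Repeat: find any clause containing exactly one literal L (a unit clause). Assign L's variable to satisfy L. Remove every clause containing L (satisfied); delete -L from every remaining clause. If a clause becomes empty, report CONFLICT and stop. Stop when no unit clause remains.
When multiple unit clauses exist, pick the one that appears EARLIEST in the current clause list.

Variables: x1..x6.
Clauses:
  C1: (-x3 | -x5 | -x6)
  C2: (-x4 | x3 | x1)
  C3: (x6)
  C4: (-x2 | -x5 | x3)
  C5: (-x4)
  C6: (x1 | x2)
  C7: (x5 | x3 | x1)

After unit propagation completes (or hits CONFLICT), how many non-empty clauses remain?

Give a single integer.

Answer: 4

Derivation:
unit clause [6] forces x6=T; simplify:
  drop -6 from [-3, -5, -6] -> [-3, -5]
  satisfied 1 clause(s); 6 remain; assigned so far: [6]
unit clause [-4] forces x4=F; simplify:
  satisfied 2 clause(s); 4 remain; assigned so far: [4, 6]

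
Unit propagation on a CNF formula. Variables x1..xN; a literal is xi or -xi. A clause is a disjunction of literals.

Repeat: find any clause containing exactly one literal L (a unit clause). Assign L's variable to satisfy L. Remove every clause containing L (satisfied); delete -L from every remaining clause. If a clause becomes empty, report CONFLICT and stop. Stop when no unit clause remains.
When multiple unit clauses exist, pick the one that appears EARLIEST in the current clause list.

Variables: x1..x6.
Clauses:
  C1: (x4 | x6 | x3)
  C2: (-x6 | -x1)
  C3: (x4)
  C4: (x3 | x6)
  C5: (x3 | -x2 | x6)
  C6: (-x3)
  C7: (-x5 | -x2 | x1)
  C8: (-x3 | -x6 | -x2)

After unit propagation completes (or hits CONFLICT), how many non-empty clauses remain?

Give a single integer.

Answer: 1

Derivation:
unit clause [4] forces x4=T; simplify:
  satisfied 2 clause(s); 6 remain; assigned so far: [4]
unit clause [-3] forces x3=F; simplify:
  drop 3 from [3, 6] -> [6]
  drop 3 from [3, -2, 6] -> [-2, 6]
  satisfied 2 clause(s); 4 remain; assigned so far: [3, 4]
unit clause [6] forces x6=T; simplify:
  drop -6 from [-6, -1] -> [-1]
  satisfied 2 clause(s); 2 remain; assigned so far: [3, 4, 6]
unit clause [-1] forces x1=F; simplify:
  drop 1 from [-5, -2, 1] -> [-5, -2]
  satisfied 1 clause(s); 1 remain; assigned so far: [1, 3, 4, 6]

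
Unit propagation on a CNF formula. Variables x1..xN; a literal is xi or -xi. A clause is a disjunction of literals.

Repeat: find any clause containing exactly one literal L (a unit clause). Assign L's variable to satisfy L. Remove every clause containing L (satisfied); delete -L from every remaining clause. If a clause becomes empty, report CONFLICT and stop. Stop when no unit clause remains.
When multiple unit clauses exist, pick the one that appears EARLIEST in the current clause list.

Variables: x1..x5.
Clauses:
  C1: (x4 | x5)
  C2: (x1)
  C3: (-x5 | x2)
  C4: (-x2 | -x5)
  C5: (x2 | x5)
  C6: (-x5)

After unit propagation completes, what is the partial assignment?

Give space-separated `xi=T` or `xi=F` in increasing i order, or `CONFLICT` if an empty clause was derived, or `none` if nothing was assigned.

unit clause [1] forces x1=T; simplify:
  satisfied 1 clause(s); 5 remain; assigned so far: [1]
unit clause [-5] forces x5=F; simplify:
  drop 5 from [4, 5] -> [4]
  drop 5 from [2, 5] -> [2]
  satisfied 3 clause(s); 2 remain; assigned so far: [1, 5]
unit clause [4] forces x4=T; simplify:
  satisfied 1 clause(s); 1 remain; assigned so far: [1, 4, 5]
unit clause [2] forces x2=T; simplify:
  satisfied 1 clause(s); 0 remain; assigned so far: [1, 2, 4, 5]

Answer: x1=T x2=T x4=T x5=F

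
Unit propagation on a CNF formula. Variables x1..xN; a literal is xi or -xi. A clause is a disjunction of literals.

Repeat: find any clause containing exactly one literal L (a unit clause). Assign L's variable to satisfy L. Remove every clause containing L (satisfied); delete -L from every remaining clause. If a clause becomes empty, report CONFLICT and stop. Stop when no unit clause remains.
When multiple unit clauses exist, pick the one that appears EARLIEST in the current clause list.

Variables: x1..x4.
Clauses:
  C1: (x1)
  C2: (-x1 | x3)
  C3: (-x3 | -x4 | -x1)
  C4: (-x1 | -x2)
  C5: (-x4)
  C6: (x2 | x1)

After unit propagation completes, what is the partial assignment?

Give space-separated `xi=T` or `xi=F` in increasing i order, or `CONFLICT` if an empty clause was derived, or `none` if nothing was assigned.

Answer: x1=T x2=F x3=T x4=F

Derivation:
unit clause [1] forces x1=T; simplify:
  drop -1 from [-1, 3] -> [3]
  drop -1 from [-3, -4, -1] -> [-3, -4]
  drop -1 from [-1, -2] -> [-2]
  satisfied 2 clause(s); 4 remain; assigned so far: [1]
unit clause [3] forces x3=T; simplify:
  drop -3 from [-3, -4] -> [-4]
  satisfied 1 clause(s); 3 remain; assigned so far: [1, 3]
unit clause [-4] forces x4=F; simplify:
  satisfied 2 clause(s); 1 remain; assigned so far: [1, 3, 4]
unit clause [-2] forces x2=F; simplify:
  satisfied 1 clause(s); 0 remain; assigned so far: [1, 2, 3, 4]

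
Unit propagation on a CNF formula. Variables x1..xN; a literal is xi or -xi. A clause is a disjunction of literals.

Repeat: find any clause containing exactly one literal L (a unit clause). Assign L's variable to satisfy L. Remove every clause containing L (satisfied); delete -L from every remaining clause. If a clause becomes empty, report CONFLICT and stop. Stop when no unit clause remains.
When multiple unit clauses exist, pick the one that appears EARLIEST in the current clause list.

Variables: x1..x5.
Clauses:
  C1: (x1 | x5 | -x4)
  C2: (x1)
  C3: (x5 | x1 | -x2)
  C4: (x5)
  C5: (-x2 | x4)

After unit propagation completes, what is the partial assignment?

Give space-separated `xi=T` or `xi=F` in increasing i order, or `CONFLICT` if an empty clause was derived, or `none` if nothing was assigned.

Answer: x1=T x5=T

Derivation:
unit clause [1] forces x1=T; simplify:
  satisfied 3 clause(s); 2 remain; assigned so far: [1]
unit clause [5] forces x5=T; simplify:
  satisfied 1 clause(s); 1 remain; assigned so far: [1, 5]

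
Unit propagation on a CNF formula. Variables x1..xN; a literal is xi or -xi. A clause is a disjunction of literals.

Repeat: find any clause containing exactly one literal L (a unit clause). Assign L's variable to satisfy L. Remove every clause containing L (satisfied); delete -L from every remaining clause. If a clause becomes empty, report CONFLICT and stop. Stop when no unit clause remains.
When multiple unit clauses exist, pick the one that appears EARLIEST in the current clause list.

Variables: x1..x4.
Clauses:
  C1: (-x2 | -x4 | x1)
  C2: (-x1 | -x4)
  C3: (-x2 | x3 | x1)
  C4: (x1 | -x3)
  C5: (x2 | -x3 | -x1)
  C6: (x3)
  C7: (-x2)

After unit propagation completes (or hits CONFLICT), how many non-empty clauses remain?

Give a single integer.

unit clause [3] forces x3=T; simplify:
  drop -3 from [1, -3] -> [1]
  drop -3 from [2, -3, -1] -> [2, -1]
  satisfied 2 clause(s); 5 remain; assigned so far: [3]
unit clause [1] forces x1=T; simplify:
  drop -1 from [-1, -4] -> [-4]
  drop -1 from [2, -1] -> [2]
  satisfied 2 clause(s); 3 remain; assigned so far: [1, 3]
unit clause [-4] forces x4=F; simplify:
  satisfied 1 clause(s); 2 remain; assigned so far: [1, 3, 4]
unit clause [2] forces x2=T; simplify:
  drop -2 from [-2] -> [] (empty!)
  satisfied 1 clause(s); 1 remain; assigned so far: [1, 2, 3, 4]
CONFLICT (empty clause)

Answer: 0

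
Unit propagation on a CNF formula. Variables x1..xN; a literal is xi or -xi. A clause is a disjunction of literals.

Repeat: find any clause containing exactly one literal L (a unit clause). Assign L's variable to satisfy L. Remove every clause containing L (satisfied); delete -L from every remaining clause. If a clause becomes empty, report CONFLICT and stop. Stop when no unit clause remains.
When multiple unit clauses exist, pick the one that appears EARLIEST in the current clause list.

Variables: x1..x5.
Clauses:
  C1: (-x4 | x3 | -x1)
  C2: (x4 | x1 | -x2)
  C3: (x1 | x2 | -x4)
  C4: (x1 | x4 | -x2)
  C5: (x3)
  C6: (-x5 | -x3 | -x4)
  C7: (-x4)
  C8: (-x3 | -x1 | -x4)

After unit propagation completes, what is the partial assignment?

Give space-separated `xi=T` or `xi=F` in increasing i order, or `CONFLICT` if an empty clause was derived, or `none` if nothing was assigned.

Answer: x3=T x4=F

Derivation:
unit clause [3] forces x3=T; simplify:
  drop -3 from [-5, -3, -4] -> [-5, -4]
  drop -3 from [-3, -1, -4] -> [-1, -4]
  satisfied 2 clause(s); 6 remain; assigned so far: [3]
unit clause [-4] forces x4=F; simplify:
  drop 4 from [4, 1, -2] -> [1, -2]
  drop 4 from [1, 4, -2] -> [1, -2]
  satisfied 4 clause(s); 2 remain; assigned so far: [3, 4]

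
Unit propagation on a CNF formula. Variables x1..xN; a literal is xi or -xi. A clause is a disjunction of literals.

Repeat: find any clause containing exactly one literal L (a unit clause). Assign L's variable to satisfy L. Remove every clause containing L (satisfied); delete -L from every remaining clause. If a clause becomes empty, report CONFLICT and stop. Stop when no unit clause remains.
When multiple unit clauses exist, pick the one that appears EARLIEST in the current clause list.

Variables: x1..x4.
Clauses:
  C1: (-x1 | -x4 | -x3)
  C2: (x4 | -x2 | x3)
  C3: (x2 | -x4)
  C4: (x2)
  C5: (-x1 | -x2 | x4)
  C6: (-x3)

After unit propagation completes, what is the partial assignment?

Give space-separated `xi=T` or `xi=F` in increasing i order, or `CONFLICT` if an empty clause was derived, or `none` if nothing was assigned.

Answer: x2=T x3=F x4=T

Derivation:
unit clause [2] forces x2=T; simplify:
  drop -2 from [4, -2, 3] -> [4, 3]
  drop -2 from [-1, -2, 4] -> [-1, 4]
  satisfied 2 clause(s); 4 remain; assigned so far: [2]
unit clause [-3] forces x3=F; simplify:
  drop 3 from [4, 3] -> [4]
  satisfied 2 clause(s); 2 remain; assigned so far: [2, 3]
unit clause [4] forces x4=T; simplify:
  satisfied 2 clause(s); 0 remain; assigned so far: [2, 3, 4]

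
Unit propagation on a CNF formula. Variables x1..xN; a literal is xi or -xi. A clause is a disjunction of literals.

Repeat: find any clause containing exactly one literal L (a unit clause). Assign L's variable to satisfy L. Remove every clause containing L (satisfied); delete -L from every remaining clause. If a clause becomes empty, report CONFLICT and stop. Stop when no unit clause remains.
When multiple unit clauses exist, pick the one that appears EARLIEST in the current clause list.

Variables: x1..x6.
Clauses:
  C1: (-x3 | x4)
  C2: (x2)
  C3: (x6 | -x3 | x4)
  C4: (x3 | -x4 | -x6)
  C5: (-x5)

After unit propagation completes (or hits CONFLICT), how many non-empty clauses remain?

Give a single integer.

unit clause [2] forces x2=T; simplify:
  satisfied 1 clause(s); 4 remain; assigned so far: [2]
unit clause [-5] forces x5=F; simplify:
  satisfied 1 clause(s); 3 remain; assigned so far: [2, 5]

Answer: 3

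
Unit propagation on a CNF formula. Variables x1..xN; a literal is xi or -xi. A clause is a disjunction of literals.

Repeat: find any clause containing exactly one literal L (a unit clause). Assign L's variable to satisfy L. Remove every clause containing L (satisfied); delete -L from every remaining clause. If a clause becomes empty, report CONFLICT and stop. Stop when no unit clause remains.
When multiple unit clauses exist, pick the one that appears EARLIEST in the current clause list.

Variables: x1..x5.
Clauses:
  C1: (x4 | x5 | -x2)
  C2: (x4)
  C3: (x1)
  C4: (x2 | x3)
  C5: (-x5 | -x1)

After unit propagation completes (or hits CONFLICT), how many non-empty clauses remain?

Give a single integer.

unit clause [4] forces x4=T; simplify:
  satisfied 2 clause(s); 3 remain; assigned so far: [4]
unit clause [1] forces x1=T; simplify:
  drop -1 from [-5, -1] -> [-5]
  satisfied 1 clause(s); 2 remain; assigned so far: [1, 4]
unit clause [-5] forces x5=F; simplify:
  satisfied 1 clause(s); 1 remain; assigned so far: [1, 4, 5]

Answer: 1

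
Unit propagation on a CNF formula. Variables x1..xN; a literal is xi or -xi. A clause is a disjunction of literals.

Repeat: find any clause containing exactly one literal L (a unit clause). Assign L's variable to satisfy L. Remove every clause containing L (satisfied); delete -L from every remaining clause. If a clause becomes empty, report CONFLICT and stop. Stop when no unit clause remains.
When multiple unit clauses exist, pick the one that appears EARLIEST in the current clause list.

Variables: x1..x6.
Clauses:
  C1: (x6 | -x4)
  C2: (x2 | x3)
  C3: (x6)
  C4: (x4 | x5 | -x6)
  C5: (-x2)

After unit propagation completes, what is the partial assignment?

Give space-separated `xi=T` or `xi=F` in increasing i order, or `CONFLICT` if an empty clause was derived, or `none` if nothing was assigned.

Answer: x2=F x3=T x6=T

Derivation:
unit clause [6] forces x6=T; simplify:
  drop -6 from [4, 5, -6] -> [4, 5]
  satisfied 2 clause(s); 3 remain; assigned so far: [6]
unit clause [-2] forces x2=F; simplify:
  drop 2 from [2, 3] -> [3]
  satisfied 1 clause(s); 2 remain; assigned so far: [2, 6]
unit clause [3] forces x3=T; simplify:
  satisfied 1 clause(s); 1 remain; assigned so far: [2, 3, 6]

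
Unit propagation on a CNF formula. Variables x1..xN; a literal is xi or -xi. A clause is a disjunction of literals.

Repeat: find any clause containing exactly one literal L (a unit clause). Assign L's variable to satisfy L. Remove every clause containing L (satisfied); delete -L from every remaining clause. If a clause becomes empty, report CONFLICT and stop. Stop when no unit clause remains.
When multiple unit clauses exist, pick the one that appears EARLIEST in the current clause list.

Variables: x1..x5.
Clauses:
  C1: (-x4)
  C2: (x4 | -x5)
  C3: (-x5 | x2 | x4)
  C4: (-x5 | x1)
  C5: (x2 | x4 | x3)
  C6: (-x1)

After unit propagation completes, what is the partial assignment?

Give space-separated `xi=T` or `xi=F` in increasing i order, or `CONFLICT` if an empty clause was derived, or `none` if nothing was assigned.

Answer: x1=F x4=F x5=F

Derivation:
unit clause [-4] forces x4=F; simplify:
  drop 4 from [4, -5] -> [-5]
  drop 4 from [-5, 2, 4] -> [-5, 2]
  drop 4 from [2, 4, 3] -> [2, 3]
  satisfied 1 clause(s); 5 remain; assigned so far: [4]
unit clause [-5] forces x5=F; simplify:
  satisfied 3 clause(s); 2 remain; assigned so far: [4, 5]
unit clause [-1] forces x1=F; simplify:
  satisfied 1 clause(s); 1 remain; assigned so far: [1, 4, 5]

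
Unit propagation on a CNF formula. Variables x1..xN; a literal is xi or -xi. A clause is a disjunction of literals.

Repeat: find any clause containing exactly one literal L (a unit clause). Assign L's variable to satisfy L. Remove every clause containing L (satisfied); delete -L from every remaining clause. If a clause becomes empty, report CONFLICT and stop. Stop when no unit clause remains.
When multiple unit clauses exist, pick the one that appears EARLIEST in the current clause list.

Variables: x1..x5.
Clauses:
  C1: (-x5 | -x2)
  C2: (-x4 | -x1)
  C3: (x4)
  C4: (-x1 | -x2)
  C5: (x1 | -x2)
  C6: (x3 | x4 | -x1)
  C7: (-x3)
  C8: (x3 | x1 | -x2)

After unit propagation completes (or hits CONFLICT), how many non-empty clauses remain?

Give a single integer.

unit clause [4] forces x4=T; simplify:
  drop -4 from [-4, -1] -> [-1]
  satisfied 2 clause(s); 6 remain; assigned so far: [4]
unit clause [-1] forces x1=F; simplify:
  drop 1 from [1, -2] -> [-2]
  drop 1 from [3, 1, -2] -> [3, -2]
  satisfied 2 clause(s); 4 remain; assigned so far: [1, 4]
unit clause [-2] forces x2=F; simplify:
  satisfied 3 clause(s); 1 remain; assigned so far: [1, 2, 4]
unit clause [-3] forces x3=F; simplify:
  satisfied 1 clause(s); 0 remain; assigned so far: [1, 2, 3, 4]

Answer: 0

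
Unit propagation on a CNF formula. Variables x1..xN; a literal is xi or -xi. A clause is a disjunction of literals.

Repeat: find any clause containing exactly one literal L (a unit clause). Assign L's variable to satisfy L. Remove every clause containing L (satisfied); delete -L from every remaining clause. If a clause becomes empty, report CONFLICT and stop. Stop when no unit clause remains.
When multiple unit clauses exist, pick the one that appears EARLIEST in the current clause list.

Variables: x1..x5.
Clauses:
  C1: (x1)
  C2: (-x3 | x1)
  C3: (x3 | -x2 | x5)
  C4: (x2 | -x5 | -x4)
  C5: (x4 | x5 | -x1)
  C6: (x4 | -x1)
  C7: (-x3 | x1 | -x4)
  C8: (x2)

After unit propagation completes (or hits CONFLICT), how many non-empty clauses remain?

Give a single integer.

Answer: 1

Derivation:
unit clause [1] forces x1=T; simplify:
  drop -1 from [4, 5, -1] -> [4, 5]
  drop -1 from [4, -1] -> [4]
  satisfied 3 clause(s); 5 remain; assigned so far: [1]
unit clause [4] forces x4=T; simplify:
  drop -4 from [2, -5, -4] -> [2, -5]
  satisfied 2 clause(s); 3 remain; assigned so far: [1, 4]
unit clause [2] forces x2=T; simplify:
  drop -2 from [3, -2, 5] -> [3, 5]
  satisfied 2 clause(s); 1 remain; assigned so far: [1, 2, 4]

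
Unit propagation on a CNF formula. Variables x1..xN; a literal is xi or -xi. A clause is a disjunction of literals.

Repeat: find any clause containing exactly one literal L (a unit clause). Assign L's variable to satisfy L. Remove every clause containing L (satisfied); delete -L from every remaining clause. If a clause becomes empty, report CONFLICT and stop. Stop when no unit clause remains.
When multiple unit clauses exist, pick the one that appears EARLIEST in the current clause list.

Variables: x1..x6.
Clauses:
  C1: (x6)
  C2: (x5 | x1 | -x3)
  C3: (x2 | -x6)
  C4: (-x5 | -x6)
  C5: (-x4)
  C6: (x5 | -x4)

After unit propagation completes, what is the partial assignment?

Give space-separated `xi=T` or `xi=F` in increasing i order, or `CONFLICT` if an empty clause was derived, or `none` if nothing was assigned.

Answer: x2=T x4=F x5=F x6=T

Derivation:
unit clause [6] forces x6=T; simplify:
  drop -6 from [2, -6] -> [2]
  drop -6 from [-5, -6] -> [-5]
  satisfied 1 clause(s); 5 remain; assigned so far: [6]
unit clause [2] forces x2=T; simplify:
  satisfied 1 clause(s); 4 remain; assigned so far: [2, 6]
unit clause [-5] forces x5=F; simplify:
  drop 5 from [5, 1, -3] -> [1, -3]
  drop 5 from [5, -4] -> [-4]
  satisfied 1 clause(s); 3 remain; assigned so far: [2, 5, 6]
unit clause [-4] forces x4=F; simplify:
  satisfied 2 clause(s); 1 remain; assigned so far: [2, 4, 5, 6]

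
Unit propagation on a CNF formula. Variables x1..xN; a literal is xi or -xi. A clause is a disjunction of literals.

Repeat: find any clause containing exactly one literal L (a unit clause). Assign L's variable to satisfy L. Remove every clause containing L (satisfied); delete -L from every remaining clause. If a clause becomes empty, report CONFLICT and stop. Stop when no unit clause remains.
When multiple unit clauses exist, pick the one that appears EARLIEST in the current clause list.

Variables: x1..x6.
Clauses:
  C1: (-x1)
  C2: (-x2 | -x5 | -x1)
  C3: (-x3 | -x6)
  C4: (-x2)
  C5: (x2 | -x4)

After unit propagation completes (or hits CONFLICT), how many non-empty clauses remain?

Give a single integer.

Answer: 1

Derivation:
unit clause [-1] forces x1=F; simplify:
  satisfied 2 clause(s); 3 remain; assigned so far: [1]
unit clause [-2] forces x2=F; simplify:
  drop 2 from [2, -4] -> [-4]
  satisfied 1 clause(s); 2 remain; assigned so far: [1, 2]
unit clause [-4] forces x4=F; simplify:
  satisfied 1 clause(s); 1 remain; assigned so far: [1, 2, 4]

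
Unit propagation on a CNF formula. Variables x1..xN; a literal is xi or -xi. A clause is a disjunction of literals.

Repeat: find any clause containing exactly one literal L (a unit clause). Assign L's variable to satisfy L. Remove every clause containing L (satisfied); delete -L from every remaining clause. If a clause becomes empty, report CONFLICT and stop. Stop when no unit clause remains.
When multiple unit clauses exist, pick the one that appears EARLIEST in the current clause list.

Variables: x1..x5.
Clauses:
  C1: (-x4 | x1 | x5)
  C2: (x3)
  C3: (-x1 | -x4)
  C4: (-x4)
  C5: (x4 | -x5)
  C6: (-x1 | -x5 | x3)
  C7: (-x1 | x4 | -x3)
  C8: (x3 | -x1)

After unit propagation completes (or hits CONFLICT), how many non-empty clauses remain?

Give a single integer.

unit clause [3] forces x3=T; simplify:
  drop -3 from [-1, 4, -3] -> [-1, 4]
  satisfied 3 clause(s); 5 remain; assigned so far: [3]
unit clause [-4] forces x4=F; simplify:
  drop 4 from [4, -5] -> [-5]
  drop 4 from [-1, 4] -> [-1]
  satisfied 3 clause(s); 2 remain; assigned so far: [3, 4]
unit clause [-5] forces x5=F; simplify:
  satisfied 1 clause(s); 1 remain; assigned so far: [3, 4, 5]
unit clause [-1] forces x1=F; simplify:
  satisfied 1 clause(s); 0 remain; assigned so far: [1, 3, 4, 5]

Answer: 0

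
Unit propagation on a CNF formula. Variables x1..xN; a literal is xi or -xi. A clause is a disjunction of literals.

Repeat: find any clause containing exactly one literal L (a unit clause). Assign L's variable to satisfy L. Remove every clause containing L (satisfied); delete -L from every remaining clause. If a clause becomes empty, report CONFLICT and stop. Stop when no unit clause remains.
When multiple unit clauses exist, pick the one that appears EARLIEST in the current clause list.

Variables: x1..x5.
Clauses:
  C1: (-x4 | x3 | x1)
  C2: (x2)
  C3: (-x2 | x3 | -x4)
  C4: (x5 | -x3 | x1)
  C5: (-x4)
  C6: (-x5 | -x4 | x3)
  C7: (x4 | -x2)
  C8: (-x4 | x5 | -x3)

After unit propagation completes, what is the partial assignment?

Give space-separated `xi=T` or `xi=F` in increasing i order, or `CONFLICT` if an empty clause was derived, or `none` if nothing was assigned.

Answer: CONFLICT

Derivation:
unit clause [2] forces x2=T; simplify:
  drop -2 from [-2, 3, -4] -> [3, -4]
  drop -2 from [4, -2] -> [4]
  satisfied 1 clause(s); 7 remain; assigned so far: [2]
unit clause [-4] forces x4=F; simplify:
  drop 4 from [4] -> [] (empty!)
  satisfied 5 clause(s); 2 remain; assigned so far: [2, 4]
CONFLICT (empty clause)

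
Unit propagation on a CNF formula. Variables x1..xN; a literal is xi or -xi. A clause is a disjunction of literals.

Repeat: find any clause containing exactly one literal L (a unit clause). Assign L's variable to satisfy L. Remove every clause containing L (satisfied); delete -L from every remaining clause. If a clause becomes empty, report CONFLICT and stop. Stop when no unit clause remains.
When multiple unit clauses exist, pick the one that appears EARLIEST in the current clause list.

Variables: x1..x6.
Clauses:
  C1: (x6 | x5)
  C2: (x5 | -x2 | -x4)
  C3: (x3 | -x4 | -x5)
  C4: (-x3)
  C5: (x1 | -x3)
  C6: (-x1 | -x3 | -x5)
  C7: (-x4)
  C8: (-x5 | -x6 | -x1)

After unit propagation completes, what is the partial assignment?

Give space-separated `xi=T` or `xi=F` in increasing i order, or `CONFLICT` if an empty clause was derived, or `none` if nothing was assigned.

Answer: x3=F x4=F

Derivation:
unit clause [-3] forces x3=F; simplify:
  drop 3 from [3, -4, -5] -> [-4, -5]
  satisfied 3 clause(s); 5 remain; assigned so far: [3]
unit clause [-4] forces x4=F; simplify:
  satisfied 3 clause(s); 2 remain; assigned so far: [3, 4]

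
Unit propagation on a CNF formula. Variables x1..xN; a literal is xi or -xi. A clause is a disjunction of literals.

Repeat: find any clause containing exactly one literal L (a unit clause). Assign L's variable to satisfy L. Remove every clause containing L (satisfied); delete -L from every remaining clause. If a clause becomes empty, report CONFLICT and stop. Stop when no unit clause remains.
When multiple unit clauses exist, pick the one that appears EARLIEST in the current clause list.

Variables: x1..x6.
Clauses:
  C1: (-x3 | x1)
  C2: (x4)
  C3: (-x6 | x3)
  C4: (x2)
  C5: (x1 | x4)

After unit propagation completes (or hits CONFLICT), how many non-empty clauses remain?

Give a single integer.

Answer: 2

Derivation:
unit clause [4] forces x4=T; simplify:
  satisfied 2 clause(s); 3 remain; assigned so far: [4]
unit clause [2] forces x2=T; simplify:
  satisfied 1 clause(s); 2 remain; assigned so far: [2, 4]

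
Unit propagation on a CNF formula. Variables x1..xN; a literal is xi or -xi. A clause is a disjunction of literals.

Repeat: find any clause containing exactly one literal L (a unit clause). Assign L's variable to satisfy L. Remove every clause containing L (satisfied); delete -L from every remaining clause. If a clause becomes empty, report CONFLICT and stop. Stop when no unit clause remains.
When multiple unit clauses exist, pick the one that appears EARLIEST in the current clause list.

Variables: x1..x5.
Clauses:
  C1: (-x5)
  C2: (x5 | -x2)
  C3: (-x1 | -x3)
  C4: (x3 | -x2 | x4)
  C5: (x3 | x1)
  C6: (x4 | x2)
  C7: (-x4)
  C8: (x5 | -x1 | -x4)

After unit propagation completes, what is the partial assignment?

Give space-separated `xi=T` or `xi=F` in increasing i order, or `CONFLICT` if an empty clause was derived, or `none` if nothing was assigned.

unit clause [-5] forces x5=F; simplify:
  drop 5 from [5, -2] -> [-2]
  drop 5 from [5, -1, -4] -> [-1, -4]
  satisfied 1 clause(s); 7 remain; assigned so far: [5]
unit clause [-2] forces x2=F; simplify:
  drop 2 from [4, 2] -> [4]
  satisfied 2 clause(s); 5 remain; assigned so far: [2, 5]
unit clause [4] forces x4=T; simplify:
  drop -4 from [-4] -> [] (empty!)
  drop -4 from [-1, -4] -> [-1]
  satisfied 1 clause(s); 4 remain; assigned so far: [2, 4, 5]
CONFLICT (empty clause)

Answer: CONFLICT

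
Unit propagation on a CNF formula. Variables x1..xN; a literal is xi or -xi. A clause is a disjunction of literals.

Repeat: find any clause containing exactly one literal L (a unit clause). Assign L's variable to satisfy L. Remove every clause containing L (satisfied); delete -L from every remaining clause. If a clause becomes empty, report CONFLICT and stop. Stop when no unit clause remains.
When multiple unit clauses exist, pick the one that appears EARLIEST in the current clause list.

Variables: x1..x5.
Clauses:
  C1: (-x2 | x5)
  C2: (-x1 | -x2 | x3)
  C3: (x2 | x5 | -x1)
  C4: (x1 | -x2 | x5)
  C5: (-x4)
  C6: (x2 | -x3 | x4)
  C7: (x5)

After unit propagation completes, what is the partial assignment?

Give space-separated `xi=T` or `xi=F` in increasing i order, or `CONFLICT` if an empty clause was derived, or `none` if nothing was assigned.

Answer: x4=F x5=T

Derivation:
unit clause [-4] forces x4=F; simplify:
  drop 4 from [2, -3, 4] -> [2, -3]
  satisfied 1 clause(s); 6 remain; assigned so far: [4]
unit clause [5] forces x5=T; simplify:
  satisfied 4 clause(s); 2 remain; assigned so far: [4, 5]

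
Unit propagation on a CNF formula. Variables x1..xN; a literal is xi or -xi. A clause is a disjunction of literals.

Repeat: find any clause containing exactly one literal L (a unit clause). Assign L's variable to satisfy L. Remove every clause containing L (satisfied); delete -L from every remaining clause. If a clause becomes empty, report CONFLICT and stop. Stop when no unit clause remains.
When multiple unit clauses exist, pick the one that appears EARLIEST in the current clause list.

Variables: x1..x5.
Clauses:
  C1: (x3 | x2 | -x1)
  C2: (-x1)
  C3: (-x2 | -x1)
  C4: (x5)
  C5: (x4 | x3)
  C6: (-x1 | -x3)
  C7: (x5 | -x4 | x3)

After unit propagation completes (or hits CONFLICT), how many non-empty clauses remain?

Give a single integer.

Answer: 1

Derivation:
unit clause [-1] forces x1=F; simplify:
  satisfied 4 clause(s); 3 remain; assigned so far: [1]
unit clause [5] forces x5=T; simplify:
  satisfied 2 clause(s); 1 remain; assigned so far: [1, 5]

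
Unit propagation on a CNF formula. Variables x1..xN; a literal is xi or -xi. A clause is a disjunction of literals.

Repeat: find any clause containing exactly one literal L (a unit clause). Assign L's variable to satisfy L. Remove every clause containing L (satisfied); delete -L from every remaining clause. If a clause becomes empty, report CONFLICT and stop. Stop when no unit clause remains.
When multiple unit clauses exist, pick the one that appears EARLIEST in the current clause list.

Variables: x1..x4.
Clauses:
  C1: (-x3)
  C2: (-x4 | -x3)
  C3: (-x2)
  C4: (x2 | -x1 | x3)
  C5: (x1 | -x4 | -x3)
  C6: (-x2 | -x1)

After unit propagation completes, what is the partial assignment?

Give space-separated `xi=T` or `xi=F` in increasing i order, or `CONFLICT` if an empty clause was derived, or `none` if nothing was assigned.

Answer: x1=F x2=F x3=F

Derivation:
unit clause [-3] forces x3=F; simplify:
  drop 3 from [2, -1, 3] -> [2, -1]
  satisfied 3 clause(s); 3 remain; assigned so far: [3]
unit clause [-2] forces x2=F; simplify:
  drop 2 from [2, -1] -> [-1]
  satisfied 2 clause(s); 1 remain; assigned so far: [2, 3]
unit clause [-1] forces x1=F; simplify:
  satisfied 1 clause(s); 0 remain; assigned so far: [1, 2, 3]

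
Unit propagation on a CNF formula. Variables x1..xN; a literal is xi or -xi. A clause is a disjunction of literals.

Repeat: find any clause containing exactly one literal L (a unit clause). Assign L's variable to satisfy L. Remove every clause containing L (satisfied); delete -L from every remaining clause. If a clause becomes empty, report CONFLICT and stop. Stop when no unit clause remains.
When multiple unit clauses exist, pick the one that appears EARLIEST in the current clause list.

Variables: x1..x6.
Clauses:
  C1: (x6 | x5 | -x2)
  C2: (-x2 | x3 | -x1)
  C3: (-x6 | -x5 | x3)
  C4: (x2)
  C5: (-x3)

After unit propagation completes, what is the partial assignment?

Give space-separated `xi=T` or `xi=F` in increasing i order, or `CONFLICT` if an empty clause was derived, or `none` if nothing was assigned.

unit clause [2] forces x2=T; simplify:
  drop -2 from [6, 5, -2] -> [6, 5]
  drop -2 from [-2, 3, -1] -> [3, -1]
  satisfied 1 clause(s); 4 remain; assigned so far: [2]
unit clause [-3] forces x3=F; simplify:
  drop 3 from [3, -1] -> [-1]
  drop 3 from [-6, -5, 3] -> [-6, -5]
  satisfied 1 clause(s); 3 remain; assigned so far: [2, 3]
unit clause [-1] forces x1=F; simplify:
  satisfied 1 clause(s); 2 remain; assigned so far: [1, 2, 3]

Answer: x1=F x2=T x3=F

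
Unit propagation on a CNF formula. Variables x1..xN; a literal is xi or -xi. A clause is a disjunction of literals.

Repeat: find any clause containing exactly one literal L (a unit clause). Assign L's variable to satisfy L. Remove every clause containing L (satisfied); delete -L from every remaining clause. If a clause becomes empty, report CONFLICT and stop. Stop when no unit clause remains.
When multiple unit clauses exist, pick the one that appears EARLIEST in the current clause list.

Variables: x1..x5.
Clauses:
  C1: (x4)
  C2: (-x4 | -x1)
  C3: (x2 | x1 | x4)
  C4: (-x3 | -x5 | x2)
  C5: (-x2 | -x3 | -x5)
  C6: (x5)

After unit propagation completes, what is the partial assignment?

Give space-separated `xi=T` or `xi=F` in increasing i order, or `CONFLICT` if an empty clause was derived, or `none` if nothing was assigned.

Answer: x1=F x4=T x5=T

Derivation:
unit clause [4] forces x4=T; simplify:
  drop -4 from [-4, -1] -> [-1]
  satisfied 2 clause(s); 4 remain; assigned so far: [4]
unit clause [-1] forces x1=F; simplify:
  satisfied 1 clause(s); 3 remain; assigned so far: [1, 4]
unit clause [5] forces x5=T; simplify:
  drop -5 from [-3, -5, 2] -> [-3, 2]
  drop -5 from [-2, -3, -5] -> [-2, -3]
  satisfied 1 clause(s); 2 remain; assigned so far: [1, 4, 5]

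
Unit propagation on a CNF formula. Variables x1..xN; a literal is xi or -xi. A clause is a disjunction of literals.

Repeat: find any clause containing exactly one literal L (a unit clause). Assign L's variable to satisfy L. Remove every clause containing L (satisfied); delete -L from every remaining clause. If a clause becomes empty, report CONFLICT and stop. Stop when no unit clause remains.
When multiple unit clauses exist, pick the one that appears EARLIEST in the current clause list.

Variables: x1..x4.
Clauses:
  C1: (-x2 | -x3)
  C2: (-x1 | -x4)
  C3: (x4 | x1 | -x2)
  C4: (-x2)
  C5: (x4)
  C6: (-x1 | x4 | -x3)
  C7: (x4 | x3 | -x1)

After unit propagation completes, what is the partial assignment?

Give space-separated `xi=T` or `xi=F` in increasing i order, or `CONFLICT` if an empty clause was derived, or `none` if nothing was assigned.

Answer: x1=F x2=F x4=T

Derivation:
unit clause [-2] forces x2=F; simplify:
  satisfied 3 clause(s); 4 remain; assigned so far: [2]
unit clause [4] forces x4=T; simplify:
  drop -4 from [-1, -4] -> [-1]
  satisfied 3 clause(s); 1 remain; assigned so far: [2, 4]
unit clause [-1] forces x1=F; simplify:
  satisfied 1 clause(s); 0 remain; assigned so far: [1, 2, 4]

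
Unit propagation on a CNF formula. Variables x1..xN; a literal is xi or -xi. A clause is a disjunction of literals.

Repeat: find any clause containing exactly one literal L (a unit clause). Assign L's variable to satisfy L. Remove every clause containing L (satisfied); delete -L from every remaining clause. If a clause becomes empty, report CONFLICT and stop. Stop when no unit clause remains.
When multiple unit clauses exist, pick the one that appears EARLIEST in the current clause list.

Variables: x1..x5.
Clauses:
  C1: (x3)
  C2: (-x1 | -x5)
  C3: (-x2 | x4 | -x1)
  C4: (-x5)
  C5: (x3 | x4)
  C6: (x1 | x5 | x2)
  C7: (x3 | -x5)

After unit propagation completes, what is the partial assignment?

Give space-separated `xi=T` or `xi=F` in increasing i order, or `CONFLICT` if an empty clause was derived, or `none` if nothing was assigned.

Answer: x3=T x5=F

Derivation:
unit clause [3] forces x3=T; simplify:
  satisfied 3 clause(s); 4 remain; assigned so far: [3]
unit clause [-5] forces x5=F; simplify:
  drop 5 from [1, 5, 2] -> [1, 2]
  satisfied 2 clause(s); 2 remain; assigned so far: [3, 5]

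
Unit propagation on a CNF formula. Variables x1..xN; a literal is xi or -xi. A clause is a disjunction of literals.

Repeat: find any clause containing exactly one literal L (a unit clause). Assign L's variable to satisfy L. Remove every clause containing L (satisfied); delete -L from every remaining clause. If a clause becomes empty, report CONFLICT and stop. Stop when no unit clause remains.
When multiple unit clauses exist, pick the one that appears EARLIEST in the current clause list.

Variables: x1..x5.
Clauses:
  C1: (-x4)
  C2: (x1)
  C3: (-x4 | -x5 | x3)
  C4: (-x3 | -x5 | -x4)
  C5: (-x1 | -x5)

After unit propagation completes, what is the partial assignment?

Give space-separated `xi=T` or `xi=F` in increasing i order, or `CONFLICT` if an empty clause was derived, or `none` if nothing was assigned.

Answer: x1=T x4=F x5=F

Derivation:
unit clause [-4] forces x4=F; simplify:
  satisfied 3 clause(s); 2 remain; assigned so far: [4]
unit clause [1] forces x1=T; simplify:
  drop -1 from [-1, -5] -> [-5]
  satisfied 1 clause(s); 1 remain; assigned so far: [1, 4]
unit clause [-5] forces x5=F; simplify:
  satisfied 1 clause(s); 0 remain; assigned so far: [1, 4, 5]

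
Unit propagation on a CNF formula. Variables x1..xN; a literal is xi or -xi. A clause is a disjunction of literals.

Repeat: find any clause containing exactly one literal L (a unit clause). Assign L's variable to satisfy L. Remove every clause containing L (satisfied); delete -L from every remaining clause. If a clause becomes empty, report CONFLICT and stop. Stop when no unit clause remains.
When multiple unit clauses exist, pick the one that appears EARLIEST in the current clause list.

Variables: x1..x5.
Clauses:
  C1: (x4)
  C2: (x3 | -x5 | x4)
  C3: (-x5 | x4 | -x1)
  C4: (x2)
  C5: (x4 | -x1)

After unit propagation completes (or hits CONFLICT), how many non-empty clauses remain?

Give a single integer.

unit clause [4] forces x4=T; simplify:
  satisfied 4 clause(s); 1 remain; assigned so far: [4]
unit clause [2] forces x2=T; simplify:
  satisfied 1 clause(s); 0 remain; assigned so far: [2, 4]

Answer: 0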